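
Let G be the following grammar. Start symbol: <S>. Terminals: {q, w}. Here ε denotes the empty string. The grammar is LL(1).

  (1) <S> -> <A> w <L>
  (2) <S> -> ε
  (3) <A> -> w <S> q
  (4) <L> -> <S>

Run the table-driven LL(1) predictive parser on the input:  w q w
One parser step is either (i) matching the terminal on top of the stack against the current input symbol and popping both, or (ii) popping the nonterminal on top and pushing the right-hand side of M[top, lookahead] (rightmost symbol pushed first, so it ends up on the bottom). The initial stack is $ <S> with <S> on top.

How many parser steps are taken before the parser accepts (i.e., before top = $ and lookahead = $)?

8

step 1: stack=$ <S>  input=w q w $  — expand <S> -> <A> w <L>
step 2: stack=$ <L> w <A>  input=w q w $  — expand <A> -> w <S> q
step 3: stack=$ <L> w q <S> w  input=w q w $  — match w
step 4: stack=$ <L> w q <S>  input=q w $  — expand <S> -> ε
step 5: stack=$ <L> w q  input=q w $  — match q
step 6: stack=$ <L> w  input=w $  — match w
step 7: stack=$ <L>  input=$  — expand <L> -> <S>
step 8: stack=$ <S>  input=$  — expand <S> -> ε
Accept reached after 8 steps.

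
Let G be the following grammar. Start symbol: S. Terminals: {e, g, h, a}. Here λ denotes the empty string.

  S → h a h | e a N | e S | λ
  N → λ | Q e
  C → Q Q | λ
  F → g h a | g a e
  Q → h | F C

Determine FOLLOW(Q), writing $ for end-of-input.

{e, g, h}

FIRST(S): from S→h a h we get {h}; from S→e a N we get {e}; from S→e S we get {e}; from S→λ we get {λ}. So FIRST(S) = {λ, e, h}.
FIRST(F): from F→g h a we get {g}; from F→g a e we get {g}. So FIRST(F) = {g}.
FIRST(Q): from Q→h we get {h}; from Q→F C we get {g}. So FIRST(Q) = {g, h}.
FIRST(N): from N→λ we get {λ}; from N→Q e we get {g, h}. So FIRST(N) = {λ, g, h}.
FIRST(C): from C→Q Q we get {g, h}; from C→λ we get {λ}. So FIRST(C) = {λ, g, h}.
FOLLOW(S) includes $ since S is the start symbol.
FOLLOW(S): in S→e S, the suffix after S is empty (adds nothing new). Thus FOLLOW(S) = {$}.
FOLLOW(N): in S→e a N, the suffix after N is empty, so FOLLOW(N) ⊇ FOLLOW(S) = {$}. Thus FOLLOW(N) = {$}.
FOLLOW(C): in Q→F C, the suffix after C is empty, so FOLLOW(C) ⊇ FOLLOW(Q) = {e, g, h}. Thus FOLLOW(C) = {e, g, h}.
FOLLOW(Q): in N→Q e, Q is followed by e with FIRST {e}; in C→Q Q (occurrence 1), Q is followed by Q with FIRST {g, h}; in C→Q Q (occurrence 2), the suffix after Q is empty, so FOLLOW(Q) ⊇ FOLLOW(C) = {e, g, h}. Thus FOLLOW(Q) = {e, g, h}.
FOLLOW(F): in Q→F C, F is followed by C with FIRST {λ, g, h}; in Q→F C, the suffix after F is nullable, so FOLLOW(F) ⊇ FOLLOW(Q) = {e, g, h}. Thus FOLLOW(F) = {e, g, h}.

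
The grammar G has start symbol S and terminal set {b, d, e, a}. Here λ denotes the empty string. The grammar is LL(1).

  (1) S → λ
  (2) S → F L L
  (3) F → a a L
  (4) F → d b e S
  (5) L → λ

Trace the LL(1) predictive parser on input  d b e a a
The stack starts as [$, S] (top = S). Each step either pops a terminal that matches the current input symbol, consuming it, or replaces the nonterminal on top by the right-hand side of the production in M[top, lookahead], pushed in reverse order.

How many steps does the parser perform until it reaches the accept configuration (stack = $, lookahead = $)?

14

      Stack            Input        Action
   1  $ S              d b e a a $  expand S → F L L
   2  $ L L F          d b e a a $  expand F → d b e S
   3  $ L L S e b d    d b e a a $  match d
   4  $ L L S e b      b e a a $    match b
   5  $ L L S e        e a a $      match e
   6  $ L L S          a a $        expand S → F L L
   7  $ L L L L F      a a $        expand F → a a L
   8  $ L L L L L a a  a a $        match a
   9  $ L L L L L a    a $          match a
  10  $ L L L L L      $            expand L → λ
  11  $ L L L L        $            expand L → λ
  12  $ L L L          $            expand L → λ
  13  $ L L            $            expand L → λ
  14  $ L              $            expand L → λ
Accept reached after 14 steps.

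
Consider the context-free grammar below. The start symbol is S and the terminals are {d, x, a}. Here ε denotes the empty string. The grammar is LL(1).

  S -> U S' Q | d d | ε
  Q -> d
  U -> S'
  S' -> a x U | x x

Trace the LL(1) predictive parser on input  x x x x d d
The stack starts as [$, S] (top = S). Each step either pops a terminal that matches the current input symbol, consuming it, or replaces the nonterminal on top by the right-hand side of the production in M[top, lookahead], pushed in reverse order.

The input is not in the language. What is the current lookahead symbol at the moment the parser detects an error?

d

      Stack       Input          Action
   1  $ S         x x x x d d $  expand S -> U S' Q
   2  $ Q S' U    x x x x d d $  expand U -> S'
   3  $ Q S' S'   x x x x d d $  expand S' -> x x
   4  $ Q S' x x  x x x x d d $  match x
   5  $ Q S' x    x x x d d $    match x
   6  $ Q S'      x x d d $      expand S' -> x x
   7  $ Q x x     x x d d $      match x
   8  $ Q x       x d d $        match x
   9  $ Q         d d $          expand Q -> d
  10  $ d         d d $          match d
  11  $           d $            error: stack empty but input remains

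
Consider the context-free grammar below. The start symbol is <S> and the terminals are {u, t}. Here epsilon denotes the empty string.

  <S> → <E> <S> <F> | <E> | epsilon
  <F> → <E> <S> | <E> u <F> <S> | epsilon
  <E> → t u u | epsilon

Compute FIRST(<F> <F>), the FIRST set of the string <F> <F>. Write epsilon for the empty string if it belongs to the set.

FIRST(<E>) = {epsilon, t}
FIRST(<S>) = {epsilon, t, u}  (via <E> <S> <F>, <E>)
FIRST(<F>) = {epsilon, t, u}  (via <E> <S>, <E> u <F> <S>)
FIRST(<F> <F>): take FIRST of each symbol in turn, carrying on past any symbol whose FIRST contains epsilon; result {epsilon, t, u}.

{epsilon, t, u}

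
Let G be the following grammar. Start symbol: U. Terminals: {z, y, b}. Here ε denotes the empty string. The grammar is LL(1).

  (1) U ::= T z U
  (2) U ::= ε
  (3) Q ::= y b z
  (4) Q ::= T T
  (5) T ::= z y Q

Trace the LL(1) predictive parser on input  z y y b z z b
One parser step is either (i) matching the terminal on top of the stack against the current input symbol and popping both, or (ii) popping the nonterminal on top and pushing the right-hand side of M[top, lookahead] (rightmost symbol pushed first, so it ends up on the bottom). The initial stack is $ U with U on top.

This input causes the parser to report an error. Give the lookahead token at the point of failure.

b

      Stack        Input            Action
   1  $ U          z y y b z z b $  expand U ::= T z U
   2  $ U z T      z y y b z z b $  expand T ::= z y Q
   3  $ U z Q y z  z y y b z z b $  match z
   4  $ U z Q y    y y b z z b $    match y
   5  $ U z Q      y b z z b $      expand Q ::= y b z
   6  $ U z z b y  y b z z b $      match y
   7  $ U z z b    b z z b $        match b
   8  $ U z z      z z b $          match z
   9  $ U z        z b $            match z
  10  $ U          b $              error: M[U, b] is empty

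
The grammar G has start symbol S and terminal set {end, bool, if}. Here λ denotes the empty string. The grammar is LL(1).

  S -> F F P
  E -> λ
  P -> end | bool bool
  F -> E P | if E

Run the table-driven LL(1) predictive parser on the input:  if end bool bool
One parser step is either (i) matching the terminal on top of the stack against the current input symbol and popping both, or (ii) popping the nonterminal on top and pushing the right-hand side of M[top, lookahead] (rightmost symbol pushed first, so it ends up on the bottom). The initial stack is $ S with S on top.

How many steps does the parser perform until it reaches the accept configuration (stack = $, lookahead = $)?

11

step 1: stack=$ S  input=if end bool bool $  — expand S -> F F P
step 2: stack=$ P F F  input=if end bool bool $  — expand F -> if E
step 3: stack=$ P F E if  input=if end bool bool $  — match if
step 4: stack=$ P F E  input=end bool bool $  — expand E -> λ
step 5: stack=$ P F  input=end bool bool $  — expand F -> E P
step 6: stack=$ P P E  input=end bool bool $  — expand E -> λ
step 7: stack=$ P P  input=end bool bool $  — expand P -> end
step 8: stack=$ P end  input=end bool bool $  — match end
step 9: stack=$ P  input=bool bool $  — expand P -> bool bool
step 10: stack=$ bool bool  input=bool bool $  — match bool
step 11: stack=$ bool  input=bool $  — match bool
Accept reached after 11 steps.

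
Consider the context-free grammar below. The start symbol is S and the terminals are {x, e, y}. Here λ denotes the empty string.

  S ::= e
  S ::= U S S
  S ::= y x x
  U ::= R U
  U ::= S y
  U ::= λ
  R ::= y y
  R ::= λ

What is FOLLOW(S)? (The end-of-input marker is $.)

{$, e, y}

FIRST(R): from R::=y y we get {y}; from R::=λ we get {λ}. So FIRST(R) = {λ, y}.
FIRST(S): from S::=e we get {e}; from S::=U S S we get {e, y}; from S::=y x x we get {y}. So FIRST(S) = {e, y}.
FIRST(U): from U::=R U we get {λ, e, y}; from U::=S y we get {e, y}; from U::=λ we get {λ}. So FIRST(U) = {λ, e, y}.
FOLLOW(S) includes $ since S is the start symbol.
FOLLOW(S): in S::=U S S (occurrence 1), S is followed by S with FIRST {e, y}; in S::=U S S (occurrence 2), the suffix after S is empty (adds nothing new); in U::=S y, S is followed by y with FIRST {y}. Thus FOLLOW(S) = {$, e, y}.
FOLLOW(U): in S::=U S S, U is followed by S S with FIRST {e, y}; in U::=R U, the suffix after U is empty (adds nothing new). Thus FOLLOW(U) = {e, y}.
FOLLOW(R): in U::=R U, R is followed by U with FIRST {λ, e, y}; in U::=R U, the suffix after R is nullable, so FOLLOW(R) ⊇ FOLLOW(U) = {e, y}. Thus FOLLOW(R) = {e, y}.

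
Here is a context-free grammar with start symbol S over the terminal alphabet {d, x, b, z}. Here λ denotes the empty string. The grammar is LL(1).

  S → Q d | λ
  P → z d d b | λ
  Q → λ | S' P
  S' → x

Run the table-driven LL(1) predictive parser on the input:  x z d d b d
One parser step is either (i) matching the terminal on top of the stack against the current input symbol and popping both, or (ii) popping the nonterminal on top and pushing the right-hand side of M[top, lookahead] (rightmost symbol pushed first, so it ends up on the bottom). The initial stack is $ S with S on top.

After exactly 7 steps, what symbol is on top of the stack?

     Stack        Input          Action
  1  $ S          x z d d b d $  expand S → Q d
  2  $ d Q        x z d d b d $  expand Q → S' P
  3  $ d P S'     x z d d b d $  expand S' → x
  4  $ d P x      x z d d b d $  match x
  5  $ d P        z d d b d $    expand P → z d d b
  6  $ d b d d z  z d d b d $    match z
  7  $ d b d d    d d b d $      match d
Stack after step 7: $ d b d (top = d).

d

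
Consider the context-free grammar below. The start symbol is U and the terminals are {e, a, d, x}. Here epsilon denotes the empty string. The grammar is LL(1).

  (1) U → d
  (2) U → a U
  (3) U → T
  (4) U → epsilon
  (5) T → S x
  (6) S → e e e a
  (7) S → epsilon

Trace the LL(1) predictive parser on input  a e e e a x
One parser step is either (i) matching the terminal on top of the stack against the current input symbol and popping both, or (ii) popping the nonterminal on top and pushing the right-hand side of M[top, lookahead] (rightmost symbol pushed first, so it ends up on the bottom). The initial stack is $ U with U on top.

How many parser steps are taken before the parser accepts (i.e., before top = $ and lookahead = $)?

10

step 1: stack=$ U  input=a e e e a x $  — expand U → a U
step 2: stack=$ U a  input=a e e e a x $  — match a
step 3: stack=$ U  input=e e e a x $  — expand U → T
step 4: stack=$ T  input=e e e a x $  — expand T → S x
step 5: stack=$ x S  input=e e e a x $  — expand S → e e e a
step 6: stack=$ x a e e e  input=e e e a x $  — match e
step 7: stack=$ x a e e  input=e e a x $  — match e
step 8: stack=$ x a e  input=e a x $  — match e
step 9: stack=$ x a  input=a x $  — match a
step 10: stack=$ x  input=x $  — match x
Accept reached after 10 steps.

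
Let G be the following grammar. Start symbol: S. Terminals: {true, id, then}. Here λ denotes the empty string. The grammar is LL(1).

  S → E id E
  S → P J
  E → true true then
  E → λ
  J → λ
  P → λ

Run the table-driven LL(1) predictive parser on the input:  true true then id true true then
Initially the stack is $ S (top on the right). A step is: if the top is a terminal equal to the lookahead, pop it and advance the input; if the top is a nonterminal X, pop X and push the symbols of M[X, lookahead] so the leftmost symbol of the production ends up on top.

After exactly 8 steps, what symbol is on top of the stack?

true

step 1: stack=$ S  input=true true then id true true then $  — expand S → E id E
step 2: stack=$ E id E  input=true true then id true true then $  — expand E → true true then
step 3: stack=$ E id then true true  input=true true then id true true then $  — match true
step 4: stack=$ E id then true  input=true then id true true then $  — match true
step 5: stack=$ E id then  input=then id true true then $  — match then
step 6: stack=$ E id  input=id true true then $  — match id
step 7: stack=$ E  input=true true then $  — expand E → true true then
step 8: stack=$ then true true  input=true true then $  — match true
Stack after step 8: $ then true (top = true).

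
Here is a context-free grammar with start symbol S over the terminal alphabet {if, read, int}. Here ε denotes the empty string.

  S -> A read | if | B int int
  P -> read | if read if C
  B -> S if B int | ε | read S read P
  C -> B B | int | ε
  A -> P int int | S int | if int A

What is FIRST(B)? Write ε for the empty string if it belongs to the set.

{ε, if, int, read}

FIRST(P): from P->read we get {read}; from P->if read if C we get {if}. So FIRST(P) = {if, read}.
FIRST(S): from S->A read we get {if, int, read}; from S->if we get {if}; from S->B int int we get {if, int, read}. So FIRST(S) = {if, int, read}.
FIRST(B): from B->S if B int we get {if, int, read}; from B->ε we get {ε}; from B->read S read P we get {read}. So FIRST(B) = {ε, if, int, read}.
FIRST(A): from A->P int int we get {if, read}; from A->S int we get {if, int, read}; from A->if int A we get {if}. So FIRST(A) = {if, int, read}.
FIRST(C): from C->B B we get {ε, if, int, read}; from C->int we get {int}; from C->ε we get {ε}. So FIRST(C) = {ε, if, int, read}.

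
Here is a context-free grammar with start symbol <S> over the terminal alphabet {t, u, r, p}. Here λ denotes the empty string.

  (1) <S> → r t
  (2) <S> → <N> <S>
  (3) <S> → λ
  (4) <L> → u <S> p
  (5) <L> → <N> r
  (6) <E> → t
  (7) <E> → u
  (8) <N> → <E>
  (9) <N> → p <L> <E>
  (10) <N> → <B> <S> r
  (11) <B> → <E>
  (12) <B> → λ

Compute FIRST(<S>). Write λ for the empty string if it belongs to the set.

{λ, p, r, t, u}

FIRST(<E>) = {t, u}
FIRST(<B>) = {λ, t, u}  (via <E>)
FIRST(<S>) = {λ, p, r, t, u}  (via <N> <S>)
FIRST(<N>) = {p, r, t, u}  (via <E>, <B> <S> r)
FIRST(<L>) = {p, r, t, u}  (via <N> r)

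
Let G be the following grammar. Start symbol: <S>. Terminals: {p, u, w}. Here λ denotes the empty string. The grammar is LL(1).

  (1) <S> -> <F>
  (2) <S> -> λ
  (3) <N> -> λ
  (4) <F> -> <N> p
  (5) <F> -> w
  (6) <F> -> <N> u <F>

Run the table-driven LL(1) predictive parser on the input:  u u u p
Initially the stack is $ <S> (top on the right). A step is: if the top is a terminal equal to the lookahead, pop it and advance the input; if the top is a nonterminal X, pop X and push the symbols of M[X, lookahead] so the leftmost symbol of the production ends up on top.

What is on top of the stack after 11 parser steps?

step 1: stack=$ <S>  input=u u u p $  — expand <S> -> <F>
step 2: stack=$ <F>  input=u u u p $  — expand <F> -> <N> u <F>
step 3: stack=$ <F> u <N>  input=u u u p $  — expand <N> -> λ
step 4: stack=$ <F> u  input=u u u p $  — match u
step 5: stack=$ <F>  input=u u p $  — expand <F> -> <N> u <F>
step 6: stack=$ <F> u <N>  input=u u p $  — expand <N> -> λ
step 7: stack=$ <F> u  input=u u p $  — match u
step 8: stack=$ <F>  input=u p $  — expand <F> -> <N> u <F>
step 9: stack=$ <F> u <N>  input=u p $  — expand <N> -> λ
step 10: stack=$ <F> u  input=u p $  — match u
step 11: stack=$ <F>  input=p $  — expand <F> -> <N> p
Stack after step 11: $ p <N> (top = <N>).

<N>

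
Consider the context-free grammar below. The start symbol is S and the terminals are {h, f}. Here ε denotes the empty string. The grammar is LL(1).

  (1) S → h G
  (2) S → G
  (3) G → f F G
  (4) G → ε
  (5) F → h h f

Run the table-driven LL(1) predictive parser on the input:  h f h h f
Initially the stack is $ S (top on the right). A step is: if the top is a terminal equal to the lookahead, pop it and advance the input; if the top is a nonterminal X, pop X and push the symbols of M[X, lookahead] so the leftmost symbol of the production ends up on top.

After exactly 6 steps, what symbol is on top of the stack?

     Stack      Input        Action
  1  $ S        h f h h f $  expand S → h G
  2  $ G h      h f h h f $  match h
  3  $ G        f h h f $    expand G → f F G
  4  $ G F f    f h h f $    match f
  5  $ G F      h h f $      expand F → h h f
  6  $ G f h h  h h f $      match h
Stack after step 6: $ G f h (top = h).

h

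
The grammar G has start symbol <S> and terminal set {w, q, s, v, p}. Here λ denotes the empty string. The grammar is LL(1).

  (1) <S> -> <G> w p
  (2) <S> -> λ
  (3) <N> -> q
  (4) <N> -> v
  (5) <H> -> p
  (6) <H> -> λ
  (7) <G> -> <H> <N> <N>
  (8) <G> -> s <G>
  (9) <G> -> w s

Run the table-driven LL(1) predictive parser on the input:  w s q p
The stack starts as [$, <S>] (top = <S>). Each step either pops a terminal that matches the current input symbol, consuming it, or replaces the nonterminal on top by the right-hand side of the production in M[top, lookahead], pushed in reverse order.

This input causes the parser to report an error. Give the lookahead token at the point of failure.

step 1: stack=$ <S>  input=w s q p $  — expand <S> -> <G> w p
step 2: stack=$ p w <G>  input=w s q p $  — expand <G> -> w s
step 3: stack=$ p w s w  input=w s q p $  — match w
step 4: stack=$ p w s  input=s q p $  — match s
step 5: stack=$ p w  input=q p $  — error: top is terminal w but lookahead is q

q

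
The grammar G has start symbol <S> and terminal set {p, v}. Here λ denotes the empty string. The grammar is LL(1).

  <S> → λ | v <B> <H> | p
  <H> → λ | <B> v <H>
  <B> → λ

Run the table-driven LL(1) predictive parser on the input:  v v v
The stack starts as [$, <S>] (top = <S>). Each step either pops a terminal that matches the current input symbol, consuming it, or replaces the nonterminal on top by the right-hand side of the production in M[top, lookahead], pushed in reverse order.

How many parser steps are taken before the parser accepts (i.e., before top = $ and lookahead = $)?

10

      Stack        Input    Action
   1  $ <S>        v v v $  expand <S> → v <B> <H>
   2  $ <H> <B> v  v v v $  match v
   3  $ <H> <B>    v v $    expand <B> → λ
   4  $ <H>        v v $    expand <H> → <B> v <H>
   5  $ <H> v <B>  v v $    expand <B> → λ
   6  $ <H> v      v v $    match v
   7  $ <H>        v $      expand <H> → <B> v <H>
   8  $ <H> v <B>  v $      expand <B> → λ
   9  $ <H> v      v $      match v
  10  $ <H>        $        expand <H> → λ
Accept reached after 10 steps.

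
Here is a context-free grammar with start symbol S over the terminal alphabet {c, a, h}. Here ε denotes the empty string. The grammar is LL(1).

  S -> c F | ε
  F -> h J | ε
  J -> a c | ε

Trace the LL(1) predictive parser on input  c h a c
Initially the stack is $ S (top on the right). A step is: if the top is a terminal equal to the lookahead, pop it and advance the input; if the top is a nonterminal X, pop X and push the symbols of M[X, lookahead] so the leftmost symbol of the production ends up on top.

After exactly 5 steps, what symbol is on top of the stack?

     Stack  Input      Action
  1  $ S    c h a c $  expand S -> c F
  2  $ F c  c h a c $  match c
  3  $ F    h a c $    expand F -> h J
  4  $ J h  h a c $    match h
  5  $ J    a c $      expand J -> a c
Stack after step 5: $ c a (top = a).

a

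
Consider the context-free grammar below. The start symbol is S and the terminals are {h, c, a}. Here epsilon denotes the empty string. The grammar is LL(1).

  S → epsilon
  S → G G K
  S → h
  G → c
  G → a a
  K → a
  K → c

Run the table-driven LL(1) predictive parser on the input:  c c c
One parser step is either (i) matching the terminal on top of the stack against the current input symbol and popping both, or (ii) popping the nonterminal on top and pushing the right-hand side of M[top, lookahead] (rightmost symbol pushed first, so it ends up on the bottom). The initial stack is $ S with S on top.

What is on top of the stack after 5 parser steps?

K

step 1: stack=$ S  input=c c c $  — expand S → G G K
step 2: stack=$ K G G  input=c c c $  — expand G → c
step 3: stack=$ K G c  input=c c c $  — match c
step 4: stack=$ K G  input=c c $  — expand G → c
step 5: stack=$ K c  input=c c $  — match c
Stack after step 5: $ K (top = K).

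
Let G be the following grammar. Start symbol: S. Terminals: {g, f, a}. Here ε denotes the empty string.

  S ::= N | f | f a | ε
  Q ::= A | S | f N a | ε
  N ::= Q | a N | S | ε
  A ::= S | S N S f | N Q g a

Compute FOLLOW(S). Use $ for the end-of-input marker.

{$, a, f, g}

FIRST(S) = {ε, a, f, g}  (via N)
FIRST(Q) = {ε, a, f, g}  (via A, S)
FIRST(N) = {ε, a, f, g}  (via Q, S)
FIRST(A) = {ε, a, f, g}  (via S, S N S f, N Q g a)
FOLLOW(S) includes $ since S is the start symbol.
FOLLOW(S): in Q::=S, the suffix after S is empty, so FOLLOW(S) ⊇ FOLLOW(Q) = {$, a, f, g}; in N::=S, the suffix after S is empty, so FOLLOW(S) ⊇ FOLLOW(N) = {$, a, f, g}; in A::=S, the suffix after S is empty, so FOLLOW(S) ⊇ FOLLOW(A) = {$, a, f, g}; in A::=S N S f (occurrence 1), S is followed by N S f with FIRST {a, f, g}; in A::=S N S f (occurrence 2), S is followed by f with FIRST {f}. Thus FOLLOW(S) = {$, a, f, g}.
FOLLOW(N): in S::=N, the suffix after N is empty, so FOLLOW(N) ⊇ FOLLOW(S) = {$, a, f, g}; in Q::=f N a, N is followed by a with FIRST {a}; in N::=a N, the suffix after N is empty (adds nothing new); in A::=S N S f, N is followed by S f with FIRST {a, f, g}; in A::=N Q g a, N is followed by Q g a with FIRST {a, f, g}. Thus FOLLOW(N) = {$, a, f, g}.
FOLLOW(Q): in N::=Q, the suffix after Q is empty, so FOLLOW(Q) ⊇ FOLLOW(N) = {$, a, f, g}; in A::=N Q g a, Q is followed by g a with FIRST {g}. Thus FOLLOW(Q) = {$, a, f, g}.
FOLLOW(A): in Q::=A, the suffix after A is empty, so FOLLOW(A) ⊇ FOLLOW(Q) = {$, a, f, g}. Thus FOLLOW(A) = {$, a, f, g}.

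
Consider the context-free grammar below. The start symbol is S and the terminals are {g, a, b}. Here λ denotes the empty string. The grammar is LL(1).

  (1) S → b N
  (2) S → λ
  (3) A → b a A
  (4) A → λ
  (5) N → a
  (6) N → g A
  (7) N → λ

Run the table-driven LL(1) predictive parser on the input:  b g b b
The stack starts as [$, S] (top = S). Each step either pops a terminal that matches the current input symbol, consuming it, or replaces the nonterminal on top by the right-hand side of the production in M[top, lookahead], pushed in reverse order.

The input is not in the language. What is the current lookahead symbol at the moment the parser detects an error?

step 1: stack=$ S  input=b g b b $  — expand S → b N
step 2: stack=$ N b  input=b g b b $  — match b
step 3: stack=$ N  input=g b b $  — expand N → g A
step 4: stack=$ A g  input=g b b $  — match g
step 5: stack=$ A  input=b b $  — expand A → b a A
step 6: stack=$ A a b  input=b b $  — match b
step 7: stack=$ A a  input=b $  — error: top is terminal a but lookahead is b

b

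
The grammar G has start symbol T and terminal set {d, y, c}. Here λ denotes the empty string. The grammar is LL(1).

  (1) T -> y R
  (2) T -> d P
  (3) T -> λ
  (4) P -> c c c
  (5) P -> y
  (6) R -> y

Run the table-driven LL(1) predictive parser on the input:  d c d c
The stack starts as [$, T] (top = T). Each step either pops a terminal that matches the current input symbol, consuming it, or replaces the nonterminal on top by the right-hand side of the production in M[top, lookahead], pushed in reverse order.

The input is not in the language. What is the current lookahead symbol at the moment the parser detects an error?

step 1: stack=$ T  input=d c d c $  — expand T -> d P
step 2: stack=$ P d  input=d c d c $  — match d
step 3: stack=$ P  input=c d c $  — expand P -> c c c
step 4: stack=$ c c c  input=c d c $  — match c
step 5: stack=$ c c  input=d c $  — error: top is terminal c but lookahead is d

d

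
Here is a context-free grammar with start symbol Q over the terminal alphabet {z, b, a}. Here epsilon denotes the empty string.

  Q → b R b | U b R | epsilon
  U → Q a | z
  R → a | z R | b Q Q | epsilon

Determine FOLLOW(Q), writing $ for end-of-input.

FIRST(R): from R→a we get {a}; from R→z R we get {z}; from R→b Q Q we get {b}; from R→epsilon we get {epsilon}. So FIRST(R) = {epsilon, a, b, z}.
FIRST(Q): from Q→b R b we get {b}; from Q→U b R we get {a, b, z}; from Q→epsilon we get {epsilon}. So FIRST(Q) = {epsilon, a, b, z}.
FIRST(U): from U→Q a we get {a, b, z}; from U→z we get {z}. So FIRST(U) = {a, b, z}.
FOLLOW(Q) includes $ since Q is the start symbol.
FOLLOW(U): in Q→U b R, U is followed by b R with FIRST {b}. Thus FOLLOW(U) = {b}.
FOLLOW(Q): in U→Q a, Q is followed by a with FIRST {a}; in R→b Q Q (occurrence 1), Q is followed by Q with FIRST {epsilon, a, b, z}; in R→b Q Q (occurrence 1), the suffix after Q is nullable, so FOLLOW(Q) ⊇ FOLLOW(R) = {$, a, b, z}; in R→b Q Q (occurrence 2), the suffix after Q is empty, so FOLLOW(Q) ⊇ FOLLOW(R) = {$, a, b, z}. Thus FOLLOW(Q) = {$, a, b, z}.
FOLLOW(R): in Q→b R b, R is followed by b with FIRST {b}; in Q→U b R, the suffix after R is empty, so FOLLOW(R) ⊇ FOLLOW(Q) = {$, a, b, z}; in R→z R, the suffix after R is empty (adds nothing new). Thus FOLLOW(R) = {$, a, b, z}.

{$, a, b, z}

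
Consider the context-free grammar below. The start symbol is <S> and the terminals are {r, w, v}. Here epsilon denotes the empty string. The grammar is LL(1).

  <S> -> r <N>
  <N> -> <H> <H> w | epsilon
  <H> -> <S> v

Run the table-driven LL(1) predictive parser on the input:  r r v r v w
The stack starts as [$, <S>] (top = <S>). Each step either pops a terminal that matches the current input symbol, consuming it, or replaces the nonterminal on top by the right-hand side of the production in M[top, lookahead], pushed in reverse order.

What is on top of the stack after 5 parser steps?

r

     Stack          Input          Action
  1  $ <S>          r r v r v w $  expand <S> -> r <N>
  2  $ <N> r        r r v r v w $  match r
  3  $ <N>          r v r v w $    expand <N> -> <H> <H> w
  4  $ w <H> <H>    r v r v w $    expand <H> -> <S> v
  5  $ w <H> v <S>  r v r v w $    expand <S> -> r <N>
Stack after step 5: $ w <H> v <N> r (top = r).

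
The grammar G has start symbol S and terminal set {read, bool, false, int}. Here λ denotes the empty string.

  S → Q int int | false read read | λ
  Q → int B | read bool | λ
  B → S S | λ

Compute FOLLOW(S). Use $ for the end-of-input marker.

FIRST(Q) = {λ, int, read}
FIRST(S) = {λ, false, int, read}  (via Q int int)
FIRST(B) = {λ, false, int, read}  (via S S)
FOLLOW(S) includes $ since S is the start symbol.
FOLLOW(Q): in S→Q int int, Q is followed by int int with FIRST {int}. Thus FOLLOW(Q) = {int}.
FOLLOW(B): in Q→int B, the suffix after B is empty, so FOLLOW(B) ⊇ FOLLOW(Q) = {int}. Thus FOLLOW(B) = {int}.
FOLLOW(S): in B→S S (occurrence 1), S is followed by S with FIRST {λ, false, int, read}; in B→S S (occurrence 1), the suffix after S is nullable, so FOLLOW(S) ⊇ FOLLOW(B) = {int}; in B→S S (occurrence 2), the suffix after S is empty, so FOLLOW(S) ⊇ FOLLOW(B) = {int}. Thus FOLLOW(S) = {$, false, int, read}.

{$, false, int, read}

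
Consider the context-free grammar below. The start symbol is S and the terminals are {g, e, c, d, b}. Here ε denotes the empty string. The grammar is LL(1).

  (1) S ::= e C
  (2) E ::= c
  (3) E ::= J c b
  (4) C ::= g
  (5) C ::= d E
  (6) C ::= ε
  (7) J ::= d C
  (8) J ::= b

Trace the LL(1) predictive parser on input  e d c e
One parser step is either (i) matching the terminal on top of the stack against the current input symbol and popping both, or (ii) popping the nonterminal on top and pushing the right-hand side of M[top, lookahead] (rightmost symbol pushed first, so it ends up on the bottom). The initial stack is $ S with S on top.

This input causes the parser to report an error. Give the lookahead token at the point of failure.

step 1: stack=$ S  input=e d c e $  — expand S ::= e C
step 2: stack=$ C e  input=e d c e $  — match e
step 3: stack=$ C  input=d c e $  — expand C ::= d E
step 4: stack=$ E d  input=d c e $  — match d
step 5: stack=$ E  input=c e $  — expand E ::= c
step 6: stack=$ c  input=c e $  — match c
step 7: stack=$  input=e $  — error: stack empty but input remains

e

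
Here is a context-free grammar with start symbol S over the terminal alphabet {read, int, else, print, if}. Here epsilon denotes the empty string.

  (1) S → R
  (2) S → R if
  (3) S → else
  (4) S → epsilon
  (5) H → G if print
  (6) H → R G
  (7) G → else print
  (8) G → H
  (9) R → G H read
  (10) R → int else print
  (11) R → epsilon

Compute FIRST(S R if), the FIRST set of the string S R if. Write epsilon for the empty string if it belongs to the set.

{else, if, int}

FIRST(S): from S→R we get {epsilon, else, int}; from S→R if we get {else, if, int}; from S→else we get {else}; from S→epsilon we get {epsilon}. So FIRST(S) = {epsilon, else, if, int}.
FIRST(H): from H→G if print we get {else, int}; from H→R G we get {else, int}. So FIRST(H) = {else, int}.
FIRST(G): from G→else print we get {else}; from G→H we get {else, int}. So FIRST(G) = {else, int}.
FIRST(R): from R→G H read we get {else, int}; from R→int else print we get {int}; from R→epsilon we get {epsilon}. So FIRST(R) = {epsilon, else, int}.
FIRST(S R if): take FIRST of each symbol in turn, carrying on past any symbol whose FIRST contains epsilon; result {else, if, int}.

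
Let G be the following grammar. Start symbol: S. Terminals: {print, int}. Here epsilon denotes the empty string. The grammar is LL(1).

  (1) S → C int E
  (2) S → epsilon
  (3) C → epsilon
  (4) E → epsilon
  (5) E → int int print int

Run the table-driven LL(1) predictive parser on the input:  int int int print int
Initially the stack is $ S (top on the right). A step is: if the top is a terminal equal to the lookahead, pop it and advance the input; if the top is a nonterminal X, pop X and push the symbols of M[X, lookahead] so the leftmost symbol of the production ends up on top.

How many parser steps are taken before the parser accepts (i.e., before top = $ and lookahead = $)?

8

step 1: stack=$ S  input=int int int print int $  — expand S → C int E
step 2: stack=$ E int C  input=int int int print int $  — expand C → epsilon
step 3: stack=$ E int  input=int int int print int $  — match int
step 4: stack=$ E  input=int int print int $  — expand E → int int print int
step 5: stack=$ int print int int  input=int int print int $  — match int
step 6: stack=$ int print int  input=int print int $  — match int
step 7: stack=$ int print  input=print int $  — match print
step 8: stack=$ int  input=int $  — match int
Accept reached after 8 steps.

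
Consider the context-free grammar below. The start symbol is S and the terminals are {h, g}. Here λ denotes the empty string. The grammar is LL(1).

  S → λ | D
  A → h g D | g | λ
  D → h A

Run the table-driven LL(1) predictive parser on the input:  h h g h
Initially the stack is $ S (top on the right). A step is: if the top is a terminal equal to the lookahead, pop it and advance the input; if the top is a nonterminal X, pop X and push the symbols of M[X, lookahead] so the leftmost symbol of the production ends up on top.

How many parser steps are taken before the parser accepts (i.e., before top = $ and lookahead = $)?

     Stack    Input      Action
  1  $ S      h h g h $  expand S → D
  2  $ D      h h g h $  expand D → h A
  3  $ A h    h h g h $  match h
  4  $ A      h g h $    expand A → h g D
  5  $ D g h  h g h $    match h
  6  $ D g    g h $      match g
  7  $ D      h $        expand D → h A
  8  $ A h    h $        match h
  9  $ A      $          expand A → λ
Accept reached after 9 steps.

9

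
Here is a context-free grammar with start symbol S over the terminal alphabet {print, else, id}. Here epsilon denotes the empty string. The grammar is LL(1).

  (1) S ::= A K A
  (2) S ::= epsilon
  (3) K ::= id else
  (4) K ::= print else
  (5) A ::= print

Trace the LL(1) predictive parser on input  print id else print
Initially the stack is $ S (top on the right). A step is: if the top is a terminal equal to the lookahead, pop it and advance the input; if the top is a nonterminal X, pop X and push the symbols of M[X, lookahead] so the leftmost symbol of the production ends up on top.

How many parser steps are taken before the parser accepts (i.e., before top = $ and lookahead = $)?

     Stack        Input                  Action
  1  $ S          print id else print $  expand S ::= A K A
  2  $ A K A      print id else print $  expand A ::= print
  3  $ A K print  print id else print $  match print
  4  $ A K        id else print $        expand K ::= id else
  5  $ A else id  id else print $        match id
  6  $ A else     else print $           match else
  7  $ A          print $                expand A ::= print
  8  $ print      print $                match print
Accept reached after 8 steps.

8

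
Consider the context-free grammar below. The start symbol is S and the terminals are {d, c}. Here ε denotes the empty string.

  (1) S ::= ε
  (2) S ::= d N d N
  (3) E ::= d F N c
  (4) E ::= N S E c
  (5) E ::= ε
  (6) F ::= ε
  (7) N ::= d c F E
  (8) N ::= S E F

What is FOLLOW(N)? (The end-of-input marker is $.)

{$, c, d}

FIRST(S): from S::=ε we get {ε}; from S::=d N d N we get {d}. So FIRST(S) = {ε, d}.
FIRST(F): from F::=ε we get {ε}. So FIRST(F) = {ε}.
FIRST(E): from E::=d F N c we get {d}; from E::=N S E c we get {c, d}; from E::=ε we get {ε}. So FIRST(E) = {ε, c, d}.
FIRST(N): from N::=d c F E we get {d}; from N::=S E F we get {ε, c, d}. So FIRST(N) = {ε, c, d}.
FOLLOW(S) includes $ since S is the start symbol.
FOLLOW(S): in E::=N S E c, S is followed by E c with FIRST {c, d}; in N::=S E F, S is followed by E F with FIRST {ε, c, d}; in N::=S E F, the suffix after S is nullable, so FOLLOW(S) ⊇ FOLLOW(N) = {$, c, d}. Thus FOLLOW(S) = {$, c, d}.
FOLLOW(N): in S::=d N d N (occurrence 1), N is followed by d N with FIRST {d}; in S::=d N d N (occurrence 2), the suffix after N is empty, so FOLLOW(N) ⊇ FOLLOW(S) = {$, c, d}; in E::=d F N c, N is followed by c with FIRST {c}; in E::=N S E c, N is followed by S E c with FIRST {c, d}. Thus FOLLOW(N) = {$, c, d}.
FOLLOW(E): in E::=N S E c, E is followed by c with FIRST {c}; in N::=d c F E, the suffix after E is empty, so FOLLOW(E) ⊇ FOLLOW(N) = {$, c, d}; in N::=S E F, E is followed by F with FIRST {ε}; in N::=S E F, the suffix after E is nullable, so FOLLOW(E) ⊇ FOLLOW(N) = {$, c, d}. Thus FOLLOW(E) = {$, c, d}.
FOLLOW(F): in E::=d F N c, F is followed by N c with FIRST {c, d}; in N::=d c F E, F is followed by E with FIRST {ε, c, d}; in N::=d c F E, the suffix after F is nullable, so FOLLOW(F) ⊇ FOLLOW(N) = {$, c, d}; in N::=S E F, the suffix after F is empty, so FOLLOW(F) ⊇ FOLLOW(N) = {$, c, d}. Thus FOLLOW(F) = {$, c, d}.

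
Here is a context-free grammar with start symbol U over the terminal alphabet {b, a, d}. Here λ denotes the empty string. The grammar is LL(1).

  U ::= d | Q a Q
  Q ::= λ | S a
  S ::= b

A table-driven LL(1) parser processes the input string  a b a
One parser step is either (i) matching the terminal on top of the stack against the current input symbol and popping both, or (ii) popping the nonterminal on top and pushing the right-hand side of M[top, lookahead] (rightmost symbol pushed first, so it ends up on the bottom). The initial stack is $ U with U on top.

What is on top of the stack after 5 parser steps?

b

     Stack    Input    Action
  1  $ U      a b a $  expand U ::= Q a Q
  2  $ Q a Q  a b a $  expand Q ::= λ
  3  $ Q a    a b a $  match a
  4  $ Q      b a $    expand Q ::= S a
  5  $ a S    b a $    expand S ::= b
Stack after step 5: $ a b (top = b).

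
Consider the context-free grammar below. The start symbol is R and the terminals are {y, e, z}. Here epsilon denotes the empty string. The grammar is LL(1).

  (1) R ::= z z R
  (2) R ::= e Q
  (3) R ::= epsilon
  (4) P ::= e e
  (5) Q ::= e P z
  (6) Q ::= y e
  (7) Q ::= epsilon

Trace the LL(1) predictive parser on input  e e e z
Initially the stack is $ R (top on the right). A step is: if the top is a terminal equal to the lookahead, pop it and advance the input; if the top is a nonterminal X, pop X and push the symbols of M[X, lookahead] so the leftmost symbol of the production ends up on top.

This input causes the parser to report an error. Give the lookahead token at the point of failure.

     Stack    Input      Action
  1  $ R      e e e z $  expand R ::= e Q
  2  $ Q e    e e e z $  match e
  3  $ Q      e e z $    expand Q ::= e P z
  4  $ z P e  e e z $    match e
  5  $ z P    e z $      expand P ::= e e
  6  $ z e e  e z $      match e
  7  $ z e    z $        error: top is terminal e but lookahead is z

z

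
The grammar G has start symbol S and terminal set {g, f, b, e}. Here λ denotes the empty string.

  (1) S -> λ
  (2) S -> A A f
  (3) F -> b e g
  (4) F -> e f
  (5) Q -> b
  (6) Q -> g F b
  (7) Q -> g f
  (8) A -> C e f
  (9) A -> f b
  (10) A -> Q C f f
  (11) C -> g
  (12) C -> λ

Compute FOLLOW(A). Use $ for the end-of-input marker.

{b, e, f, g}

FIRST(F) = {b, e}
FIRST(Q) = {b, g}
FIRST(C) = {λ, g}
FIRST(A) = {b, e, f, g}  (via C e f, Q C f f)
FIRST(S) = {λ, b, e, f, g}  (via A A f)
FOLLOW(S) includes $ since S is the start symbol.
FOLLOW(S): S appears on no right-hand side. Thus FOLLOW(S) = {$}.
FOLLOW(F): in Q->g F b, F is followed by b with FIRST {b}. Thus FOLLOW(F) = {b}.
FOLLOW(Q): in A->Q C f f, Q is followed by C f f with FIRST {f, g}. Thus FOLLOW(Q) = {f, g}.
FOLLOW(A): in S->A A f (occurrence 1), A is followed by A f with FIRST {b, e, f, g}; in S->A A f (occurrence 2), A is followed by f with FIRST {f}. Thus FOLLOW(A) = {b, e, f, g}.
FOLLOW(C): in A->C e f, C is followed by e f with FIRST {e}; in A->Q C f f, C is followed by f f with FIRST {f}. Thus FOLLOW(C) = {e, f}.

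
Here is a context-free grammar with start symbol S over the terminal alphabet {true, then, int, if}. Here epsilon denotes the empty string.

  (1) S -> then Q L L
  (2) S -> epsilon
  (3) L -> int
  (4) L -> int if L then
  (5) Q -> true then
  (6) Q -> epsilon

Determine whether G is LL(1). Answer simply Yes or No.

No

FIRST(S) = {epsilon, then}
FIRST(L) = {int}
FIRST(Q) = {epsilon, true}
FOLLOW(S) = {$}
FOLLOW(L) = {$, int, then}
FOLLOW(Q) = {int}
Cell M[L, int] receives both L -> int and L -> int if L then — the grammar is not LL(1).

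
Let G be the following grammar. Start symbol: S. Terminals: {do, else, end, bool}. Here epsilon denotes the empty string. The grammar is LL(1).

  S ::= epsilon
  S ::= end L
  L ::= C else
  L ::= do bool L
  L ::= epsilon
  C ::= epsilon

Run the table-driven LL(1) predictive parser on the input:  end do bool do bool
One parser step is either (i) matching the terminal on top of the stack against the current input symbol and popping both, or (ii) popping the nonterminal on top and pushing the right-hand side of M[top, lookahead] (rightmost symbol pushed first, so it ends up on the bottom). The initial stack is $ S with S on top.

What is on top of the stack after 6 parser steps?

     Stack        Input                  Action
  1  $ S          end do bool do bool $  expand S ::= end L
  2  $ L end      end do bool do bool $  match end
  3  $ L          do bool do bool $      expand L ::= do bool L
  4  $ L bool do  do bool do bool $      match do
  5  $ L bool     bool do bool $         match bool
  6  $ L          do bool $              expand L ::= do bool L
Stack after step 6: $ L bool do (top = do).

do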